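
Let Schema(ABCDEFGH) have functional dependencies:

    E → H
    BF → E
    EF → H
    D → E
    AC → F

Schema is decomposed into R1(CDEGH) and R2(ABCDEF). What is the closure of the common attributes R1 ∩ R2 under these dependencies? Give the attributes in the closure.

R1 ∩ R2 = {CDE}.
E → H applies, adding H
Closure: {CDEH}.

CDEH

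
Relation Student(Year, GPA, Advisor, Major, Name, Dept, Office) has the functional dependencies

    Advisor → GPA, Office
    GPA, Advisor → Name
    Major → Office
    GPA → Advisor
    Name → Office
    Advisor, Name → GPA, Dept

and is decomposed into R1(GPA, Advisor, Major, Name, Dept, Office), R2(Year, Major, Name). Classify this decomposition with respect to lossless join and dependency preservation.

lossy but dependency-preserving

Lossless test: (Major, Name)⁺ = {Major, Name, Office}, which is a superkey of neither fragment — lossy.
Dependency preservation: every FD's attributes lie within a single fragment, so each can be enforced locally — preserved.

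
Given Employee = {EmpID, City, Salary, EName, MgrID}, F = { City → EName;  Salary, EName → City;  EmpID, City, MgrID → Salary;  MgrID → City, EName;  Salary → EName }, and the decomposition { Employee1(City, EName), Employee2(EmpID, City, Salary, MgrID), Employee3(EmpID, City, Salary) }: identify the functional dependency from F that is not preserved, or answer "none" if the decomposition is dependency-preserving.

City → EName lies within Employee1.
Salary, EName → City: restricted closure across fragments reaches City.
EmpID, City, MgrID → Salary lies within Employee2.
MgrID → City, EName: restricted closure across fragments reaches City, EName.
Salary → EName: restricted closure across fragments reaches EName.
Every dependency is enforceable on the fragments, so the decomposition is dependency-preserving.

none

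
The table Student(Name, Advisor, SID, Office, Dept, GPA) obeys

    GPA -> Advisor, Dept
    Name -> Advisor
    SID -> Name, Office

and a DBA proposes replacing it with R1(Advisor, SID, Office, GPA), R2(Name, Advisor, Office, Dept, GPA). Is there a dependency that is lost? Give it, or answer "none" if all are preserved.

Check SID → Name, Office: no single fragment contains all of {Name, SID, Office}, and the restricted closure of {SID} across the fragments never reaches {Name, Office}.
GPA → Advisor, Dept is preserved.
Name → Advisor is preserved.

SID -> Name, Office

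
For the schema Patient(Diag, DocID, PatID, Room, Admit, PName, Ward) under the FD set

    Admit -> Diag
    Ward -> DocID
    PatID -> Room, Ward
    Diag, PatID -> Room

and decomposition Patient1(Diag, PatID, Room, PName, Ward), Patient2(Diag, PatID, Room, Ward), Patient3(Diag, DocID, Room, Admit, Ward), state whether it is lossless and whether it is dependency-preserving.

Lossless test (chase): Rows 1 and 2 agree on Ward; apply Ward→DocID and equate their DocID entries. Rows 1 and 3 agree on Ward; apply Ward→DocID and equate their DocID entries. No row becomes fully distinguished — the join is lossy.
Dependency preservation: every FD's attributes lie within a single fragment, so each can be enforced locally — preserved.

lossy but dependency-preserving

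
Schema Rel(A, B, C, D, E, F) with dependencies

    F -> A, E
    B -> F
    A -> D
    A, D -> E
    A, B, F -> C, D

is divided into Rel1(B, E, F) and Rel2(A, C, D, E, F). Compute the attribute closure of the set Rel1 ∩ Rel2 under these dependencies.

Rel1 ∩ Rel2 = {E, F}.
F → A, E applies, adding A
A → D applies, adding D
Closure: {A, D, E, F}.

A, D, E, F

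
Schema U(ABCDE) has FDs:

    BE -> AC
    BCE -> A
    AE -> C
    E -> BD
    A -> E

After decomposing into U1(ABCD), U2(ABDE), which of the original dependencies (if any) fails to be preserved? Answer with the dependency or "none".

BE → AC: restricted closure across fragments reaches AC.
BCE → A: restricted closure across fragments reaches A.
AE → C: restricted closure across fragments reaches C.
E → BD lies within U2.
A → E lies within U2.
Every dependency is enforceable on the fragments, so the decomposition is dependency-preserving.

none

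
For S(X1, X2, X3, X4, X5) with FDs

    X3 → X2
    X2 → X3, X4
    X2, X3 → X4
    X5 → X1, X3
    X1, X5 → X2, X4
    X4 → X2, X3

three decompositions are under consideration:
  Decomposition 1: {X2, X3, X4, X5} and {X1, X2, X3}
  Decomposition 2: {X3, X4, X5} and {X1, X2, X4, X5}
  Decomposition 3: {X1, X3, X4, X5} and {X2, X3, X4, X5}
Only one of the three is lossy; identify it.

Decomposition 1

Decomposition 1: common = {X2, X3}, closure = {X2, X3, X4} → lossy.
Decomposition 2: common = {X4, X5}, closure = {X1, X2, X3, X4, X5} → lossless.
Decomposition 3: common = {X3, X4, X5}, closure = {X1, X2, X3, X4, X5} → lossless.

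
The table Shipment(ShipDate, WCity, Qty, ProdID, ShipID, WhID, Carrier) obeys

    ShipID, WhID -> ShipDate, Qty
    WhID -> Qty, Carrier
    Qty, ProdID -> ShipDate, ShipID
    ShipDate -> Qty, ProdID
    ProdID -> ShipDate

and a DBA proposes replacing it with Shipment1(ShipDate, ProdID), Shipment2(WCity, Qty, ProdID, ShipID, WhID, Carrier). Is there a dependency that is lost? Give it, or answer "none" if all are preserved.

none

ShipID, WhID → ShipDate, Qty: restricted closure across fragments reaches ShipDate, Qty.
WhID → Qty, Carrier lies within Shipment2.
Qty, ProdID → ShipDate, ShipID: restricted closure across fragments reaches ShipDate, ShipID.
ShipDate → Qty, ProdID: restricted closure across fragments reaches Qty, ProdID.
ProdID → ShipDate lies within Shipment1.
Every dependency is enforceable on the fragments, so the decomposition is dependency-preserving.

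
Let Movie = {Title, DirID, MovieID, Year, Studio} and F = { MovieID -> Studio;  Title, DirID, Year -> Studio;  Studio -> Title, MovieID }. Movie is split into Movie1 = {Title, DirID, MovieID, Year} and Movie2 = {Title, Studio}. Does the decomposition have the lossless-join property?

No

Common attributes: Movie1 ∩ Movie2 = {Title}.
No dependency enlarges {Title}, so (Title)⁺ = {Title}.
The closure contains neither all of Movie1 = {Title, DirID, MovieID, Year} nor all of Movie2 = {Title, Studio}, so the common attributes are not a superkey of either fragment. The join is lossy.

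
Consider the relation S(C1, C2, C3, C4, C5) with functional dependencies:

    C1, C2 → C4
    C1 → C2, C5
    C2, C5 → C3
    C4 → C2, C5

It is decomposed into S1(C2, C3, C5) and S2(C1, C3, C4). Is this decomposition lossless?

No

Common attributes: S1 ∩ S2 = {C3}.
No dependency enlarges {C3}, so (C3)⁺ = {C3}.
The closure contains neither all of S1 = {C2, C3, C5} nor all of S2 = {C1, C3, C4}, so the common attributes are not a superkey of either fragment. The join is lossy.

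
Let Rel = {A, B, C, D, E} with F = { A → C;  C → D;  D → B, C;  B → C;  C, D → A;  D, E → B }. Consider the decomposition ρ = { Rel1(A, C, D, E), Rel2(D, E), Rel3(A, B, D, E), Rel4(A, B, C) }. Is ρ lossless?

Yes

Chase test. Columns are A, B, C, D, E; row i has aⱼ where attribute j ∈ Reli, else bᵢⱼ.
Initial tableau (one row per fragment):
  row 1: a1 b12 a3 a4 a5
  row 2: b21 b22 b23 a4 a5
  row 3: a1 a2 b33 a4 a5
  row 4: a1 a2 a3 b44 b45
Rows 1 and 3 agree on A; apply A→C and equate their C entries.
Rows 1 and 4 agree on C; apply C→D and equate their D entries.
Rows 1 and 2 agree on D; apply D→B, C and equate their B, C entries.
Rows 1 and 3 agree on D; apply D→B, C and equate their B, C entries.
Rows 1 and 2 agree on C, D; apply C, D→A and equate their A entries.
Row 1 is now all distinguished symbols — the join is lossless.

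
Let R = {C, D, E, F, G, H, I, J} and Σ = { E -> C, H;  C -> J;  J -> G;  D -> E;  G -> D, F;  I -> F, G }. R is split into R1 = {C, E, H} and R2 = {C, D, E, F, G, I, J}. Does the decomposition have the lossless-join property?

Common attributes: R1 ∩ R2 = {C, E}.
Closure of {C, E}: E → C, H applies, adding H; C → J applies, adding J; J → G applies, adding G; G → D, F applies, adding D, F. So (C, E)⁺ = {C, D, E, F, G, H, J}.
This closure contains every attribute of R1, so R1 ∩ R2 → R1. The join is lossless.

Yes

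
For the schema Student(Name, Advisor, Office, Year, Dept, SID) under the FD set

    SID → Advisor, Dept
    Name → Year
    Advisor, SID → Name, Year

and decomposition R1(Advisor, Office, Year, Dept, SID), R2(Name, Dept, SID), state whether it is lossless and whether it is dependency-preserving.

lossless but not dependency-preserving

Lossless test: (Dept, SID)⁺ = {Name, Advisor, Year, Dept, SID}, which contains all of one fragment — lossless.
Dependency preservation: the restricted closure of {Name} across the fragments never reaches {Year}, so Name → Year cannot be enforced without a join — not preserved.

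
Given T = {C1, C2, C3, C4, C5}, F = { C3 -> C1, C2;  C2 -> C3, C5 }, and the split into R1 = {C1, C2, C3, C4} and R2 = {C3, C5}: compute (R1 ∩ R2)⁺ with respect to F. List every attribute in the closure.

C1, C2, C3, C5

R1 ∩ R2 = {C3}.
C3 → C1, C2 applies, adding C1, C2
C2 → C3, C5 applies, adding C5
Closure: {C1, C2, C3, C5}.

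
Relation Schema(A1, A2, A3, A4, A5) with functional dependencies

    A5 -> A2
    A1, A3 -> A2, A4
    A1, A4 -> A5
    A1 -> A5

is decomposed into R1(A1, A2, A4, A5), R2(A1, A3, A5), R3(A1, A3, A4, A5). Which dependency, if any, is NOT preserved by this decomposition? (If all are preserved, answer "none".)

A5 → A2 lies within R1.
A1, A3 → A2, A4: restricted closure across fragments reaches A2, A4.
A1, A4 → A5 lies within R1.
A1 → A5 lies within R1.
Every dependency is enforceable on the fragments, so the decomposition is dependency-preserving.

none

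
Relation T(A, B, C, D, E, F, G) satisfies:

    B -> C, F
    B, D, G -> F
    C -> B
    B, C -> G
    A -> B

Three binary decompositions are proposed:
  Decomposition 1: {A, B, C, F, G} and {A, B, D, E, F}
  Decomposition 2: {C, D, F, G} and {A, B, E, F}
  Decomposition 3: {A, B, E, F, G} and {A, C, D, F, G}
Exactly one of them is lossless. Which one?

Decomposition 1

Decomposition 1: common = {A, B, F}, closure = {A, B, C, F, G} → lossless.
Decomposition 2: common = {F}, closure = {F} → lossy.
Decomposition 3: common = {A, F, G}, closure = {A, B, C, F, G} → lossy.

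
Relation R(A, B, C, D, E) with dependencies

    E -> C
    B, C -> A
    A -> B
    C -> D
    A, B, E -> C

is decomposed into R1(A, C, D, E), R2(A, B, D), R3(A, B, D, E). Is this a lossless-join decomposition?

Yes

Chase test. Columns are A, B, C, D, E; row i has aⱼ where attribute j ∈ Ri, else bᵢⱼ.
Initial tableau (one row per fragment):
  row 1: a1 b12 a3 a4 a5
  row 2: a1 a2 b23 a4 b25
  row 3: a1 a2 b33 a4 a5
Rows 1 and 3 agree on E; apply E→C and equate their C entries.
Rows 1 and 2 agree on A; apply A→B and equate their B entries.
Row 1 is now all distinguished symbols — the join is lossless.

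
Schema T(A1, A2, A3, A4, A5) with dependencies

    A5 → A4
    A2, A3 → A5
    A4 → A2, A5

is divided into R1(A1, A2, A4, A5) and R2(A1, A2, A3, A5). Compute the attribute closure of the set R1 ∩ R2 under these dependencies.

R1 ∩ R2 = {A1, A2, A5}.
A5 → A4 applies, adding A4
Closure: {A1, A2, A4, A5}.

A1, A2, A4, A5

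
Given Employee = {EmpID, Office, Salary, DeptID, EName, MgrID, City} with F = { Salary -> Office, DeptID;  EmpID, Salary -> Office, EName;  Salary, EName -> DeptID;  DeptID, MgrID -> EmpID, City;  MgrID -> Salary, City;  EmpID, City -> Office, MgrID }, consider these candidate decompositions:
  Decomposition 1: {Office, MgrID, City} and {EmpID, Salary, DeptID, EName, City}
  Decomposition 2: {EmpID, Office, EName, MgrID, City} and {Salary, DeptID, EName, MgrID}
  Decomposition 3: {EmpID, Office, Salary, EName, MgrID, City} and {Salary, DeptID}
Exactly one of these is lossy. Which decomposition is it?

Decomposition 1: common = {City}, closure = {City} → lossy.
Decomposition 2: common = {EName, MgrID}, closure = {EmpID, Office, Salary, DeptID, EName, MgrID, City} → lossless.
Decomposition 3: common = {Salary}, closure = {Office, Salary, DeptID} → lossless.

Decomposition 1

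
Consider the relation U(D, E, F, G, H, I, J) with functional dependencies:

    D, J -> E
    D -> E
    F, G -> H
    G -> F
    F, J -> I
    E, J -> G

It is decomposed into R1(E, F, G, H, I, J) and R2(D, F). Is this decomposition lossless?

No

Common attributes: R1 ∩ R2 = {F}.
No dependency enlarges {F}, so (F)⁺ = {F}.
The closure contains neither all of R1 = {E, F, G, H, I, J} nor all of R2 = {D, F}, so the common attributes are not a superkey of either fragment. The join is lossy.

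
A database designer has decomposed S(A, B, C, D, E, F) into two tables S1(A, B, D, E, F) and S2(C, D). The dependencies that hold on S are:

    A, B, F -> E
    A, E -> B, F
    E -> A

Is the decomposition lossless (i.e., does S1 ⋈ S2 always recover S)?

Common attributes: S1 ∩ S2 = {D}.
No dependency enlarges {D}, so (D)⁺ = {D}.
The closure contains neither all of S1 = {A, B, D, E, F} nor all of S2 = {C, D}, so the common attributes are not a superkey of either fragment. The join is lossy.

No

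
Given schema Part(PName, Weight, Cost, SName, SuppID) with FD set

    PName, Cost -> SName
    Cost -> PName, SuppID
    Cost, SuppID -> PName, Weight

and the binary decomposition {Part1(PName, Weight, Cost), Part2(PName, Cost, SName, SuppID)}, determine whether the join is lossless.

Common attributes: Part1 ∩ Part2 = {PName, Cost}.
Closure of {PName, Cost}: PName, Cost → SName applies, adding SName; Cost → PName, SuppID applies, adding SuppID; Cost, SuppID → PName, Weight applies, adding Weight. So (PName, Cost)⁺ = {PName, Weight, Cost, SName, SuppID}.
This closure contains every attribute of Part1, so Part1 ∩ Part2 → Part1. The join is lossless.

Yes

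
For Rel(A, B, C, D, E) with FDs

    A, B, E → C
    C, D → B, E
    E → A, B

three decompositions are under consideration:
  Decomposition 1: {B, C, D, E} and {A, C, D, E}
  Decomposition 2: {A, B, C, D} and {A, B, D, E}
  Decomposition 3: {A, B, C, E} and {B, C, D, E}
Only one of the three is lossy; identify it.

Decomposition 2

Decomposition 1: common = {C, D, E}, closure = {A, B, C, D, E} → lossless.
Decomposition 2: common = {A, B, D}, closure = {A, B, D} → lossy.
Decomposition 3: common = {B, C, E}, closure = {A, B, C, E} → lossless.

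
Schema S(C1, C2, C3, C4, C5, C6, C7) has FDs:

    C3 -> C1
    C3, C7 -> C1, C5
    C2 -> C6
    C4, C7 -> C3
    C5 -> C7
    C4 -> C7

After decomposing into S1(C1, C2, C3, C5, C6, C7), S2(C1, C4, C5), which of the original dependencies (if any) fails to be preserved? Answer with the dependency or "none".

C4, C7 -> C3

Check C4, C7 → C3: no single fragment contains all of {C3, C4, C7}, and the restricted closure of {C4, C7} across the fragments never reaches {C3}.
C3 → C1 is preserved.
C3, C7 → C1, C5 is preserved.
C2 → C6 is preserved.
C5 → C7 is preserved.
C4 → C7 is preserved.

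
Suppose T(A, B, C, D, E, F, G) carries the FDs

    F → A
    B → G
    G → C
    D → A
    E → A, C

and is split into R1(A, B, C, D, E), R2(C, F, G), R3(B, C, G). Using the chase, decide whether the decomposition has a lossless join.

No

Chase test. Columns are A, B, C, D, E, F, G; row i has aⱼ where attribute j ∈ Ri, else bᵢⱼ.
Initial tableau (one row per fragment):
  row 1: a1 a2 a3 a4 a5 b16 b17
  row 2: b21 b22 a3 b24 b25 a6 a7
  row 3: b31 a2 a3 b34 b35 b36 a7
Rows 1 and 3 agree on B; apply B→G and equate their G entries.
No row becomes fully distinguished — the join is lossy.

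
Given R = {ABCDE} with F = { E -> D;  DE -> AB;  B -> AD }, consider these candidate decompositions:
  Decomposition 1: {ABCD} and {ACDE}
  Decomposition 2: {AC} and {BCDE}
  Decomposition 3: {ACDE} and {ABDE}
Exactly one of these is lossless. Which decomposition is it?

Decomposition 1: common = {ACD}, closure = {ACD} → lossy.
Decomposition 2: common = {C}, closure = {C} → lossy.
Decomposition 3: common = {ADE}, closure = {ABDE} → lossless.

Decomposition 3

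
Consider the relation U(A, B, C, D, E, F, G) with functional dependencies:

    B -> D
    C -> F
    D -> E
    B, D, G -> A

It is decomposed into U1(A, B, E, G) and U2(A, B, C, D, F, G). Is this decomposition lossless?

Yes

Common attributes: U1 ∩ U2 = {A, B, G}.
Closure of {A, B, G}: B → D applies, adding D; D → E applies, adding E. So (A, B, G)⁺ = {A, B, D, E, G}.
This closure contains every attribute of U1, so U1 ∩ U2 → U1. The join is lossless.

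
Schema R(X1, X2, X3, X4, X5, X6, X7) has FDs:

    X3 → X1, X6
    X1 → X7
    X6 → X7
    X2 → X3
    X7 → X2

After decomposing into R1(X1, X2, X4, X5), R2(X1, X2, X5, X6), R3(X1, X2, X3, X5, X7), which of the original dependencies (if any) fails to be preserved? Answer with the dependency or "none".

X3 → X1, X6: restricted closure across fragments reaches X1, X6.
X1 → X7 lies within R3.
X6 → X7: restricted closure across fragments reaches X7.
X2 → X3 lies within R3.
X7 → X2 lies within R3.
Every dependency is enforceable on the fragments, so the decomposition is dependency-preserving.

none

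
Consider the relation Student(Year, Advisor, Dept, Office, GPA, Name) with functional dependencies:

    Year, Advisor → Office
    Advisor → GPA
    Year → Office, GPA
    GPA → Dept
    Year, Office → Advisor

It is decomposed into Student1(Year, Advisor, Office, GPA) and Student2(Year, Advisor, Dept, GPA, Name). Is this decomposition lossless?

Yes

Common attributes: Student1 ∩ Student2 = {Year, Advisor, GPA}.
Closure of {Year, Advisor, GPA}: Year, Advisor → Office applies, adding Office; GPA → Dept applies, adding Dept. So (Year, Advisor, GPA)⁺ = {Year, Advisor, Dept, Office, GPA}.
This closure contains every attribute of Student1, so Student1 ∩ Student2 → Student1. The join is lossless.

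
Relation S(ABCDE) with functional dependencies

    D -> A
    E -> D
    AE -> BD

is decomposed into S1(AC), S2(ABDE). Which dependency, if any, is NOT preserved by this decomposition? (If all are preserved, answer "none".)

none

D → A lies within S2.
E → D lies within S2.
AE → BD lies within S2.
Every dependency is enforceable on the fragments, so the decomposition is dependency-preserving.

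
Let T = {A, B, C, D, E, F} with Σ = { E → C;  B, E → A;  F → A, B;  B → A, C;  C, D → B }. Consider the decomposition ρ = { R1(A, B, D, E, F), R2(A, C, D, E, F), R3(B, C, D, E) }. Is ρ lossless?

Yes

Chase test. Columns are A, B, C, D, E, F; row i has aⱼ where attribute j ∈ Ri, else bᵢⱼ.
Initial tableau (one row per fragment):
  row 1: a1 a2 b13 a4 a5 a6
  row 2: a1 b22 a3 a4 a5 a6
  row 3: b31 a2 a3 a4 a5 b36
Rows 1 and 2 agree on E; apply E→C and equate their C entries.
Rows 1 and 3 agree on B, E; apply B, E→A and equate their A entries.
Rows 1 and 2 agree on F; apply F→A, B and equate their A, B entries.
Row 1 is now all distinguished symbols — the join is lossless.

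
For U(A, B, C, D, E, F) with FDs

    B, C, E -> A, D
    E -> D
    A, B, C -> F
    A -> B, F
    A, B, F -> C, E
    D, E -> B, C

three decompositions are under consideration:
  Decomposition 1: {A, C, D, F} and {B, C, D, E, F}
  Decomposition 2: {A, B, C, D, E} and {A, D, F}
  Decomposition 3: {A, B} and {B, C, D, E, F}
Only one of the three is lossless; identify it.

Decomposition 1: common = {C, D, F}, closure = {C, D, F} → lossy.
Decomposition 2: common = {A, D}, closure = {A, B, C, D, E, F} → lossless.
Decomposition 3: common = {B}, closure = {B} → lossy.

Decomposition 2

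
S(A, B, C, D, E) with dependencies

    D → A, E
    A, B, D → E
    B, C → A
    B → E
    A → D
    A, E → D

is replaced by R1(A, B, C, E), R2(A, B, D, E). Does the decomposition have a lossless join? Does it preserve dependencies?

Lossless test: (A, B, E)⁺ = {A, B, D, E}, which contains all of one fragment — lossless.
Dependency preservation: every FD's attributes lie within a single fragment, so each can be enforced locally — preserved.

lossless and dependency-preserving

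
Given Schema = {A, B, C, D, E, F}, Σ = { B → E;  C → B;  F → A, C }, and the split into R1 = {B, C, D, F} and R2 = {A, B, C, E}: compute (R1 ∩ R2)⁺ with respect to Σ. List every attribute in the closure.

B, C, E

R1 ∩ R2 = {B, C}.
B → E applies, adding E
Closure: {B, C, E}.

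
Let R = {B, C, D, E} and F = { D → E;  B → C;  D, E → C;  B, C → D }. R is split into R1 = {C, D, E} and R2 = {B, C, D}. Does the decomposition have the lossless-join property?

Yes

Common attributes: R1 ∩ R2 = {C, D}.
Closure of {C, D}: D → E applies, adding E. So (C, D)⁺ = {C, D, E}.
This closure contains every attribute of R1, so R1 ∩ R2 → R1. The join is lossless.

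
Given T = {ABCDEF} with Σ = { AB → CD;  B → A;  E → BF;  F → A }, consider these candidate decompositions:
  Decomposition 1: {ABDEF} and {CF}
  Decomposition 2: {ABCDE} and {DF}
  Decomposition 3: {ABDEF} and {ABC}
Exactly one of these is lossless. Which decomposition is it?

Decomposition 3

Decomposition 1: common = {F}, closure = {AF} → lossy.
Decomposition 2: common = {D}, closure = {D} → lossy.
Decomposition 3: common = {AB}, closure = {ABCD} → lossless.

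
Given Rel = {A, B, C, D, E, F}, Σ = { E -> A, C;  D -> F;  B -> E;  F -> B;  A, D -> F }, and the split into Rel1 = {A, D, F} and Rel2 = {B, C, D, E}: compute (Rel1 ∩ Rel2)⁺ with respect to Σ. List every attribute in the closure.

A, B, C, D, E, F

Rel1 ∩ Rel2 = {D}.
D → F applies, adding F
F → B applies, adding B
B → E applies, adding E
E → A, C applies, adding A, C
Closure: {A, B, C, D, E, F}.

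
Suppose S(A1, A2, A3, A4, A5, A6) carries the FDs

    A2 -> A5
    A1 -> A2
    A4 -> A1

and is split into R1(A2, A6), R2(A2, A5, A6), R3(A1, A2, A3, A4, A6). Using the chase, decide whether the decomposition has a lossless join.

Chase test. Columns are A1, A2, A3, A4, A5, A6; row i has aⱼ where attribute j ∈ Ri, else bᵢⱼ.
Initial tableau (one row per fragment):
  row 1: b11 a2 b13 b14 b15 a6
  row 2: b21 a2 b23 b24 a5 a6
  row 3: a1 a2 a3 a4 b35 a6
Rows 1 and 2 agree on A2; apply A2→A5 and equate their A5 entries.
Rows 1 and 3 agree on A2; apply A2→A5 and equate their A5 entries.
Row 3 is now all distinguished symbols — the join is lossless.

Yes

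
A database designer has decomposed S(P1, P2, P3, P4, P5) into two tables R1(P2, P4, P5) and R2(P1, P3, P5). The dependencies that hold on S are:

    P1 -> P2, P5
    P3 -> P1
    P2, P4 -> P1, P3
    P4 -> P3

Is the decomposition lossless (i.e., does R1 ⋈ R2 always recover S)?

Common attributes: R1 ∩ R2 = {P5}.
No dependency enlarges {P5}, so (P5)⁺ = {P5}.
The closure contains neither all of R1 = {P2, P4, P5} nor all of R2 = {P1, P3, P5}, so the common attributes are not a superkey of either fragment. The join is lossy.

No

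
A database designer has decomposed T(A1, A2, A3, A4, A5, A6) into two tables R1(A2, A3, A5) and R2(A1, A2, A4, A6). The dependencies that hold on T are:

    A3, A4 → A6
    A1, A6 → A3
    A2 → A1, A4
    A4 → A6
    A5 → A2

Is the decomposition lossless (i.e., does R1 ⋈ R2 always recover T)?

Yes

Common attributes: R1 ∩ R2 = {A2}.
Closure of {A2}: A2 → A1, A4 applies, adding A1, A4; A4 → A6 applies, adding A6; A1, A6 → A3 applies, adding A3. So (A2)⁺ = {A1, A2, A3, A4, A6}.
This closure contains every attribute of R2, so R1 ∩ R2 → R2. The join is lossless.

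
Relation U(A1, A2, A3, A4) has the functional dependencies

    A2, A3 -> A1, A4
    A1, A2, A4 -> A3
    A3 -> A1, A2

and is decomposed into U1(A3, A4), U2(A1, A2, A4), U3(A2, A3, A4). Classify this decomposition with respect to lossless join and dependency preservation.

lossy and not dependency-preserving

Lossless test (chase): Rows 1 and 3 agree on A3; apply A3→A1, A2 and equate their A1, A2 entries. No row becomes fully distinguished — the join is lossy.
Dependency preservation: the restricted closure of {A2, A3} across the fragments never reaches {A1, A4}, so A2, A3 → A1, A4 cannot be enforced without a join — not preserved.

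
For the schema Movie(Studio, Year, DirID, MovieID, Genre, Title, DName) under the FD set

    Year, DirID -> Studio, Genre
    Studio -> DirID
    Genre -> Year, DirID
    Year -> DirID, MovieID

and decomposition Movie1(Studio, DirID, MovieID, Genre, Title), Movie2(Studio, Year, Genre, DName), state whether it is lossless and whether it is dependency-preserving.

Lossless test: (Studio, Genre)⁺ = {Studio, Year, DirID, MovieID, Genre}, which is a superkey of neither fragment — lossy.
Dependency preservation: Year, DirID → Studio, Genre; Genre → Year, DirID; Year → DirID, MovieID are not contained in any single fragment, but the restricted closure of each left-hand side across the fragments still reaches the right-hand side; the remaining FDs each lie inside some fragment. All dependencies are preserved.

lossy but dependency-preserving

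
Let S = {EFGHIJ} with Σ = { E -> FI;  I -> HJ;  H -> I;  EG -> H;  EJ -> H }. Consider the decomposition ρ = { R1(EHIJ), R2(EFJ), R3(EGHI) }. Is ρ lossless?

Yes

Chase test. Columns are EFGHIJ; row i has aⱼ where attribute j ∈ Ri, else bᵢⱼ.
Initial tableau (one row per fragment):
  row 1: a1 b12 b13 a4 a5 a6
  row 2: a1 a2 b23 b24 b25 a6
  row 3: a1 b32 a3 a4 a5 b36
Rows 1 and 2 agree on E; apply E→FI and equate their FI entries.
Rows 1 and 3 agree on E; apply E→FI and equate their FI entries.
Rows 1 and 2 agree on I; apply I→HJ and equate their HJ entries.
Rows 1 and 3 agree on I; apply I→HJ and equate their HJ entries.
Row 3 is now all distinguished symbols — the join is lossless.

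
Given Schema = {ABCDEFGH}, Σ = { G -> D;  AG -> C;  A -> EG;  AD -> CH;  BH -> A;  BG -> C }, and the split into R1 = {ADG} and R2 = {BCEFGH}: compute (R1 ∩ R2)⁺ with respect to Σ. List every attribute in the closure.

R1 ∩ R2 = {G}.
G → D applies, adding D
Closure: {DG}.

DG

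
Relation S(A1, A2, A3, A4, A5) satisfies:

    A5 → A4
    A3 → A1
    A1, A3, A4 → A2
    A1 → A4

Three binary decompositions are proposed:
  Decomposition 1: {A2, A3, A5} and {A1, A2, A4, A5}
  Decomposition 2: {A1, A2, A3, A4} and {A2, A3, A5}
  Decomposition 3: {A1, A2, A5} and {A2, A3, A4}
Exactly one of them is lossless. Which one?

Decomposition 2

Decomposition 1: common = {A2, A5}, closure = {A2, A4, A5} → lossy.
Decomposition 2: common = {A2, A3}, closure = {A1, A2, A3, A4} → lossless.
Decomposition 3: common = {A2}, closure = {A2} → lossy.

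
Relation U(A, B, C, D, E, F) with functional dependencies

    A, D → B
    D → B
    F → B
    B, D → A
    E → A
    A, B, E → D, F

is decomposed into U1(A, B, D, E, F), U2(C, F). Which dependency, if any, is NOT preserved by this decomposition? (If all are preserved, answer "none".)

A, D → B lies within U1.
D → B lies within U1.
F → B lies within U1.
B, D → A lies within U1.
E → A lies within U1.
A, B, E → D, F lies within U1.
Every dependency is enforceable on the fragments, so the decomposition is dependency-preserving.

none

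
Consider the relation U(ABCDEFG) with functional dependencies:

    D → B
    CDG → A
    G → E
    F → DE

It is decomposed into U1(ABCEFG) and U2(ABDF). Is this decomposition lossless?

Yes

Common attributes: U1 ∩ U2 = {ABF}.
Closure of {ABF}: F → DE applies, adding DE. So (ABF)⁺ = {ABDEF}.
This closure contains every attribute of U2, so U1 ∩ U2 → U2. The join is lossless.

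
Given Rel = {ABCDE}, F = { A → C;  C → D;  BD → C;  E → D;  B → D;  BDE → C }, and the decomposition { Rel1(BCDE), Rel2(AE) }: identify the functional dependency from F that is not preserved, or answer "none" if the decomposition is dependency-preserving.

Check A → C: no single fragment contains all of {AC}, and the restricted closure of {A} across the fragments never reaches {C}.
C → D is preserved.
BD → C is preserved.
E → D is preserved.
B → D is preserved.
BDE → C is preserved.

A → C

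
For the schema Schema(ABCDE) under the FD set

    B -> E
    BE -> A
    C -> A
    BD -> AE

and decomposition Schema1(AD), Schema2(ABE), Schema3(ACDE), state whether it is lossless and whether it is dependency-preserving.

lossy but dependency-preserving

Lossless test (chase): applying each FD to every pair of rows produces no changes in the tableau, so no row becomes fully distinguished — the join is lossy.
Dependency preservation: BD → AE is not contained in any single fragment, but the restricted closure of its left-hand side across the fragments still reaches the right-hand side; the remaining FDs each lie inside some fragment. All dependencies are preserved.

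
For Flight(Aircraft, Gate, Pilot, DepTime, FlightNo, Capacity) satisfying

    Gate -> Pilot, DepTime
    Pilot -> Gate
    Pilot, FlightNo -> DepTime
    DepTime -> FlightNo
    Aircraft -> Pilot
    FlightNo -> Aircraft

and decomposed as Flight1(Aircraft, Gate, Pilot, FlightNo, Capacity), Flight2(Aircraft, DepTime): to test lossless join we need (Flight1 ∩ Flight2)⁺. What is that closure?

Aircraft, Gate, Pilot, DepTime, FlightNo

Flight1 ∩ Flight2 = {Aircraft}.
Aircraft → Pilot applies, adding Pilot
Pilot → Gate applies, adding Gate
Gate → Pilot, DepTime applies, adding DepTime
DepTime → FlightNo applies, adding FlightNo
Closure: {Aircraft, Gate, Pilot, DepTime, FlightNo}.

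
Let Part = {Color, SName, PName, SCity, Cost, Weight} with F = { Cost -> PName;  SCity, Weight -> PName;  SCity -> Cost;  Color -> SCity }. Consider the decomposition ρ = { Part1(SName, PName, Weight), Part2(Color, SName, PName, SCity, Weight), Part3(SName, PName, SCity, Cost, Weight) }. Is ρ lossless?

Yes

Chase test. Columns are Color, SName, PName, SCity, Cost, Weight; row i has aⱼ where attribute j ∈ Parti, else bᵢⱼ.
Initial tableau (one row per fragment):
  row 1: b11 a2 a3 b14 b15 a6
  row 2: a1 a2 a3 a4 b25 a6
  row 3: b31 a2 a3 a4 a5 a6
Rows 2 and 3 agree on SCity; apply SCity→Cost and equate their Cost entries.
Row 2 is now all distinguished symbols — the join is lossless.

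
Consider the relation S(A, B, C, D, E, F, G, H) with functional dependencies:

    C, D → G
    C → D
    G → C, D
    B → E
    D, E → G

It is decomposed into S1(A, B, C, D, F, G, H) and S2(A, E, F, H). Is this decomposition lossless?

No

Common attributes: S1 ∩ S2 = {A, F, H}.
No dependency enlarges {A, F, H}, so (A, F, H)⁺ = {A, F, H}.
The closure contains neither all of S1 = {A, B, C, D, F, G, H} nor all of S2 = {A, E, F, H}, so the common attributes are not a superkey of either fragment. The join is lossy.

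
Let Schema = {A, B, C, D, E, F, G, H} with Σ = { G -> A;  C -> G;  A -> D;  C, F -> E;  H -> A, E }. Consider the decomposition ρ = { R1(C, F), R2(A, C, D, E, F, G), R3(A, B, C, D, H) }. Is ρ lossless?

Chase test. Columns are A, B, C, D, E, F, G, H; row i has aⱼ where attribute j ∈ Ri, else bᵢⱼ.
Initial tableau (one row per fragment):
  row 1: b11 b12 a3 b14 b15 a6 b17 b18
  row 2: a1 b22 a3 a4 a5 a6 a7 b28
  row 3: a1 a2 a3 a4 b35 b36 b37 a8
Rows 1 and 2 agree on C; apply C→G and equate their G entries.
Rows 1 and 3 agree on C; apply C→G and equate their G entries.
Rows 1 and 2 agree on C, F; apply C, F→E and equate their E entries.
Rows 1 and 2 agree on G; apply G→A and equate their A entries.
Rows 1 and 2 agree on A; apply A→D and equate their D entries.
No row becomes fully distinguished — the join is lossy.

No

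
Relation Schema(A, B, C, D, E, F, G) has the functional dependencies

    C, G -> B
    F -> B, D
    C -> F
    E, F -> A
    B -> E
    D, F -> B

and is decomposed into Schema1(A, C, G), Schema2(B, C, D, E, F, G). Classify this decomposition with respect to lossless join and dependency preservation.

Lossless test: (C, G)⁺ = {A, B, C, D, E, F, G}, which contains all of one fragment — lossless.
Dependency preservation: the restricted closure of {E, F} across the fragments never reaches {A}, so E, F → A cannot be enforced without a join — not preserved.

lossless but not dependency-preserving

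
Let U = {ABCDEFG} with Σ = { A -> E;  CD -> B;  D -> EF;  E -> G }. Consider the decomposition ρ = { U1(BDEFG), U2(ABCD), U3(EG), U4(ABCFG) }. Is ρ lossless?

Chase test. Columns are ABCDEFG; row i has aⱼ where attribute j ∈ Ui, else bᵢⱼ.
Initial tableau (one row per fragment):
  row 1: b11 a2 b13 a4 a5 a6 a7
  row 2: a1 a2 a3 a4 b25 b26 b27
  row 3: b31 b32 b33 b34 a5 b36 a7
  row 4: a1 a2 a3 b44 b45 a6 a7
Rows 2 and 4 agree on A; apply A→E and equate their E entries.
Rows 1 and 2 agree on D; apply D→EF and equate their EF entries.
Rows 1 and 2 agree on E; apply E→G and equate their G entries.
Row 2 is now all distinguished symbols — the join is lossless.

Yes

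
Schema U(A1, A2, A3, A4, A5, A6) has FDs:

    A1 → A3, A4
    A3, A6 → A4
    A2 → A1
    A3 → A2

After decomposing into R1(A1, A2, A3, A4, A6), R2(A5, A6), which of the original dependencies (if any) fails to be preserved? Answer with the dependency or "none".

A1 → A3, A4 lies within R1.
A3, A6 → A4 lies within R1.
A2 → A1 lies within R1.
A3 → A2 lies within R1.
Every dependency is enforceable on the fragments, so the decomposition is dependency-preserving.

none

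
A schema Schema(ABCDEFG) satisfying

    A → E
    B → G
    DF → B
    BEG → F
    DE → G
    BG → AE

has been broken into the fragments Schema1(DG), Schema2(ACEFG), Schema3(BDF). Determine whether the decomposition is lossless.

Chase test. Columns are ABCDEFG; row i has aⱼ where attribute j ∈ Schemai, else bᵢⱼ.
Initial tableau (one row per fragment):
  row 1: b11 b12 b13 a4 b15 b16 a7
  row 2: a1 b22 a3 b24 a5 a6 a7
  row 3: b31 a2 b33 a4 b35 a6 b37
No row becomes fully distinguished — the join is lossy.

No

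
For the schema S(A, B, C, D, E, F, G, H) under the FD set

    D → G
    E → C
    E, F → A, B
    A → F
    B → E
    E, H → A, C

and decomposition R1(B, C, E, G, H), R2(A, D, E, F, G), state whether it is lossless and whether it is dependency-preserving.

Lossless test: (E, G)⁺ = {C, E, G}, which is a superkey of neither fragment — lossy.
Dependency preservation: the restricted closure of {E, F} across the fragments never reaches {A, B}, so E, F → A, B cannot be enforced without a join — not preserved.

lossy and not dependency-preserving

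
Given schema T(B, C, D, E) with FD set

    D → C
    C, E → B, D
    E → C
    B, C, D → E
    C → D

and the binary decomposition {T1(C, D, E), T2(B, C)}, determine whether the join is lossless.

No

Common attributes: T1 ∩ T2 = {C}.
Closure of {C}: C → D applies, adding D. So (C)⁺ = {C, D}.
The closure contains neither all of T1 = {C, D, E} nor all of T2 = {B, C}, so the common attributes are not a superkey of either fragment. The join is lossy.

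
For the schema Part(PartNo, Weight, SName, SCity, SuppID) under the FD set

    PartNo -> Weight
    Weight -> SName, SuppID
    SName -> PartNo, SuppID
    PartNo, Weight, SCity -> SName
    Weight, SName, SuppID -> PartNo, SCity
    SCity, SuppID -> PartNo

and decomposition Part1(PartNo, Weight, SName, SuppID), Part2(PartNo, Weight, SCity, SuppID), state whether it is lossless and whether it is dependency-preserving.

Lossless test: (PartNo, Weight, SuppID)⁺ = {PartNo, Weight, SName, SCity, SuppID}, which contains all of one fragment — lossless.
Dependency preservation: PartNo, Weight, SCity → SName; Weight, SName, SuppID → PartNo, SCity are not contained in any single fragment, but the restricted closure of each left-hand side across the fragments still reaches the right-hand side; the remaining FDs each lie inside some fragment. All dependencies are preserved.

lossless and dependency-preserving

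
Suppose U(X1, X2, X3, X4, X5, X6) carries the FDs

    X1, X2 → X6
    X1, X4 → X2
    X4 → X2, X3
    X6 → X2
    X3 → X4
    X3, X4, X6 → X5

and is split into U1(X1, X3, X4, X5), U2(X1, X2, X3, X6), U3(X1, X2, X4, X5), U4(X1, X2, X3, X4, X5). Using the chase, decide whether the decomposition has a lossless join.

Chase test. Columns are X1, X2, X3, X4, X5, X6; row i has aⱼ where attribute j ∈ Ui, else bᵢⱼ.
Initial tableau (one row per fragment):
  row 1: a1 b12 a3 a4 a5 b16
  row 2: a1 a2 a3 b24 b25 a6
  row 3: a1 a2 b33 a4 a5 b36
  row 4: a1 a2 a3 a4 a5 b46
Rows 2 and 3 agree on X1, X2; apply X1, X2→X6 and equate their X6 entries.
Rows 2 and 4 agree on X1, X2; apply X1, X2→X6 and equate their X6 entries.
Rows 1 and 3 agree on X1, X4; apply X1, X4→X2 and equate their X2 entries.
Rows 1 and 3 agree on X4; apply X4→X2, X3 and equate their X2, X3 entries.
Rows 1 and 2 agree on X3; apply X3→X4 and equate their X4 entries.
Rows 2 and 3 agree on X3, X4, X6; apply X3, X4, X6→X5 and equate their X5 entries.
Rows 1 and 2 agree on X1, X2; apply X1, X2→X6 and equate their X6 entries.
Row 1 is now all distinguished symbols — the join is lossless.

Yes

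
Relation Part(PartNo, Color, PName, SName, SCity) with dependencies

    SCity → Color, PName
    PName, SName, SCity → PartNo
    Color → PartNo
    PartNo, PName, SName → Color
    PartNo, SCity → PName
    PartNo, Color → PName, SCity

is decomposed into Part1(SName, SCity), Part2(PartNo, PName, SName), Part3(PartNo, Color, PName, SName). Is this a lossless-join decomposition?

No

Chase test. Columns are PartNo, Color, PName, SName, SCity; row i has aⱼ where attribute j ∈ Parti, else bᵢⱼ.
Initial tableau (one row per fragment):
  row 1: b11 b12 b13 a4 a5
  row 2: a1 b22 a3 a4 b25
  row 3: a1 a2 a3 a4 b35
Rows 2 and 3 agree on PartNo, PName, SName; apply PartNo, PName, SName→Color and equate their Color entries.
Rows 2 and 3 agree on PartNo, Color; apply PartNo, Color→PName, SCity and equate their PName, SCity entries.
No row becomes fully distinguished — the join is lossy.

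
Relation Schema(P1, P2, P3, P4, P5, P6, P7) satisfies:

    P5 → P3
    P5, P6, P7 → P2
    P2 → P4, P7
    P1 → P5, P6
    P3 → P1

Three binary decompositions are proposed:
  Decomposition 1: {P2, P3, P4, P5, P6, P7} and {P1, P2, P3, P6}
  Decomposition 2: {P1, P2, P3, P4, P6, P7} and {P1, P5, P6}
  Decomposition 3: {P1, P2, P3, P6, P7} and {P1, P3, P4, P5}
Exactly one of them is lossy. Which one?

Decomposition 1: common = {P2, P3, P6}, closure = {P1, P2, P3, P4, P5, P6, P7} → lossless.
Decomposition 2: common = {P1, P6}, closure = {P1, P3, P5, P6} → lossless.
Decomposition 3: common = {P1, P3}, closure = {P1, P3, P5, P6} → lossy.

Decomposition 3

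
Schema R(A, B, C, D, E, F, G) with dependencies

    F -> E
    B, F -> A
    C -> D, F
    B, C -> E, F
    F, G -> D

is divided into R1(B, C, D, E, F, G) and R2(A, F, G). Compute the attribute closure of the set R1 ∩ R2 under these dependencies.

D, E, F, G

R1 ∩ R2 = {F, G}.
F → E applies, adding E
F, G → D applies, adding D
Closure: {D, E, F, G}.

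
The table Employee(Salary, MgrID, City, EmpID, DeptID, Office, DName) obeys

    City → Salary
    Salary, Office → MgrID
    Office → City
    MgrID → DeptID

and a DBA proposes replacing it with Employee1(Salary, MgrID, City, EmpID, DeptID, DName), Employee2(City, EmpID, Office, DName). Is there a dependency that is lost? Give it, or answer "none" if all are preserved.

Salary, Office → MgrID

Check Salary, Office → MgrID: no single fragment contains all of {Salary, MgrID, Office}, and the restricted closure of {Salary, Office} across the fragments never reaches {MgrID}.
City → Salary is preserved.
Office → City is preserved.
MgrID → DeptID is preserved.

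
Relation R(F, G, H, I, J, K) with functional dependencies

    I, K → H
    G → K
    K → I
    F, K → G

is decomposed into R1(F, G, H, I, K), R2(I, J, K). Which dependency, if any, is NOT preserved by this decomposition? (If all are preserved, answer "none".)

none

I, K → H lies within R1.
G → K lies within R1.
K → I lies within R1.
F, K → G lies within R1.
Every dependency is enforceable on the fragments, so the decomposition is dependency-preserving.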